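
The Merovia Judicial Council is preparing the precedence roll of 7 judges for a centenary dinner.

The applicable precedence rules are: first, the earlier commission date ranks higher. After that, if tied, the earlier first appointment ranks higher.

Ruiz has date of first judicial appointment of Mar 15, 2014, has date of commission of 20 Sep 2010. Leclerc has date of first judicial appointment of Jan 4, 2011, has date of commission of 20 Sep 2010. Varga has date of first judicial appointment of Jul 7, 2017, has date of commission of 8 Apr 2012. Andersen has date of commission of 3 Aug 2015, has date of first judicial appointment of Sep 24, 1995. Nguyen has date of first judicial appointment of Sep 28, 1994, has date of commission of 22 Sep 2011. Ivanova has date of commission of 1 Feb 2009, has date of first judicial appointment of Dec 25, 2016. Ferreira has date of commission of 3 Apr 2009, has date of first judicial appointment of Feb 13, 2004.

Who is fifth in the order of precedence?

By date of commission (earlier first): Ivanova (1 Feb 2009); then Ferreira (3 Apr 2009); then Leclerc and Ruiz (both 20 Sep 2010); then Nguyen (22 Sep 2011); then Varga (8 Apr 2012); then Andersen (3 Aug 2015).
Among Leclerc and Ruiz, by date of first judicial appointment (earlier first): Leclerc (Jan 4, 2011) before Ruiz (Mar 15, 2014).
Order: Ivanova, Ferreira, Leclerc, Ruiz, Nguyen, Varga, Andersen.

Nguyen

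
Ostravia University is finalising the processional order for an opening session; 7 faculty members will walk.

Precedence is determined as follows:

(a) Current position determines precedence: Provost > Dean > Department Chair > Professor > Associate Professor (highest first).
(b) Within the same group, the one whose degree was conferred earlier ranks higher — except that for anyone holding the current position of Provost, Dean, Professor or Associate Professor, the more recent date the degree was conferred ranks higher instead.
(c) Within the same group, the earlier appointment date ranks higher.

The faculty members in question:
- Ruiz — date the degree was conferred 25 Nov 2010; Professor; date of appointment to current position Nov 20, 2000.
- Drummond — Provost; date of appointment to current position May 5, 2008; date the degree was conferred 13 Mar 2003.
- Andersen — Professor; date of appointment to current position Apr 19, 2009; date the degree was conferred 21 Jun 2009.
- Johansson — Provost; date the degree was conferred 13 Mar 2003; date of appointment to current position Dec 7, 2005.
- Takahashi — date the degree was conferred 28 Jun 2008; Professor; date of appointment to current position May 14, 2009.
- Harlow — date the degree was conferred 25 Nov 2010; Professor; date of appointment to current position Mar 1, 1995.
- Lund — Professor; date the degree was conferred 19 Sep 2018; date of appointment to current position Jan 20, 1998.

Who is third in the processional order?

Lund

By current position: Johansson and Drummond (Provost); then Lund, Harlow, Ruiz, Andersen and Takahashi (Professor).
Johansson and Drummond both have date the degree was conferred 13 Mar 2003, so the next rule applies.
Among Johansson and Drummond, by date of appointment to current position (earlier first): Johansson (Dec 7, 2005) before Drummond (May 5, 2008).
Among Lund, Harlow, Ruiz, Andersen and Takahashi, by date the degree was conferred (later first) (reversed rule for this group): Lund (19 Sep 2018) before Harlow and Ruiz (25 Nov 2010) before Andersen (21 Jun 2009) before Takahashi (28 Jun 2008).
Among Harlow and Ruiz, by date of appointment to current position (earlier first): Harlow (Mar 1, 1995) before Ruiz (Nov 20, 2000).
Order: Johansson, Drummond, Lund, Harlow, Ruiz, Andersen, Takahashi.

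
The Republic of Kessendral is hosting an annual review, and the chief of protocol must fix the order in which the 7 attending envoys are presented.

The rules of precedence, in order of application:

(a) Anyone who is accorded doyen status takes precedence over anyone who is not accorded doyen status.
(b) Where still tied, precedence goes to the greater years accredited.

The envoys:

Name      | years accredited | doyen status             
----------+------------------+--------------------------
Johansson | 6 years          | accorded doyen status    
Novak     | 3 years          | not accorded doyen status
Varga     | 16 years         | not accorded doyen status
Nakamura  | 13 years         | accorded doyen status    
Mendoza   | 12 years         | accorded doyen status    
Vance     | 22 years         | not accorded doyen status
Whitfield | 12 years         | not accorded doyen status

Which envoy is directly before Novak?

By the first rule: Nakamura, Mendoza and Johansson (each accorded doyen status); then Vance, Varga, Whitfield and Novak (each not accorded doyen status).
Among Nakamura, Mendoza and Johansson, by years accredited (higher first): Nakamura (13 years) before Mendoza (12 years) before Johansson (6 years).
Among Vance, Varga, Whitfield and Novak, by years accredited (higher first): Vance (22 years) before Varga (16 years) before Whitfield (12 years) before Novak (3 years).
Order: Nakamura, Mendoza, Johansson, Vance, Varga, Whitfield, Novak.

Whitfield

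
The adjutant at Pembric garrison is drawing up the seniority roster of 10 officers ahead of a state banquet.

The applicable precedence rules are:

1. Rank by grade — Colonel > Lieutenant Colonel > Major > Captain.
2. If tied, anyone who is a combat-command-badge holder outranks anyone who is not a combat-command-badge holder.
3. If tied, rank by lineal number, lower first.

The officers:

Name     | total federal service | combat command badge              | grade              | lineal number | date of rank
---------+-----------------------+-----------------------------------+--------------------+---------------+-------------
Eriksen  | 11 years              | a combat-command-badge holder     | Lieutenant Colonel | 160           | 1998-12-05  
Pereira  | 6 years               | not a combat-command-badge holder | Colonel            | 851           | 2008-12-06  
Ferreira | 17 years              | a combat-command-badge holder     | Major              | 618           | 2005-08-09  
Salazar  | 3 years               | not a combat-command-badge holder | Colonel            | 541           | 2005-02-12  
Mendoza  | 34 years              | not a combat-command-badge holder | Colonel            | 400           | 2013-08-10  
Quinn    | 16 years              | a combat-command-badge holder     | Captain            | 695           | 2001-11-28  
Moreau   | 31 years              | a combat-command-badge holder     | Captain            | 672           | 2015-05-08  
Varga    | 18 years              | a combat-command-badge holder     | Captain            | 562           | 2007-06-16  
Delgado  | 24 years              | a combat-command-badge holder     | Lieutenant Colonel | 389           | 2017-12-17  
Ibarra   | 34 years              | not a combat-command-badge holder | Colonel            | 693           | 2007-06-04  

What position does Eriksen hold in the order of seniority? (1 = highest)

5

By grade: Mendoza, Salazar, Ibarra and Pereira (Colonel); then Eriksen and Delgado (Lieutenant Colonel); then Ferreira (Major); then Varga, Moreau and Quinn (Captain).
Mendoza, Salazar, Ibarra and Pereira are each not a combat-command-badge holder, so the next rule applies.
Among Mendoza, Salazar, Ibarra and Pereira, by lineal number (lower first): Mendoza (400) before Salazar (541) before Ibarra (693) before Pereira (851).
Eriksen and Delgado are each a combat-command-badge holder, so the next rule applies.
Among Eriksen and Delgado, by lineal number (lower first): Eriksen (160) before Delgado (389).
Varga, Moreau and Quinn are each a combat-command-badge holder, so the next rule applies.
Among Varga, Moreau and Quinn, by lineal number (lower first): Varga (562) before Moreau (672) before Quinn (695).
Order: Mendoza, Salazar, Ibarra, Pereira, Eriksen, Delgado, Ferreira, Varga, Moreau, Quinn. So position 5.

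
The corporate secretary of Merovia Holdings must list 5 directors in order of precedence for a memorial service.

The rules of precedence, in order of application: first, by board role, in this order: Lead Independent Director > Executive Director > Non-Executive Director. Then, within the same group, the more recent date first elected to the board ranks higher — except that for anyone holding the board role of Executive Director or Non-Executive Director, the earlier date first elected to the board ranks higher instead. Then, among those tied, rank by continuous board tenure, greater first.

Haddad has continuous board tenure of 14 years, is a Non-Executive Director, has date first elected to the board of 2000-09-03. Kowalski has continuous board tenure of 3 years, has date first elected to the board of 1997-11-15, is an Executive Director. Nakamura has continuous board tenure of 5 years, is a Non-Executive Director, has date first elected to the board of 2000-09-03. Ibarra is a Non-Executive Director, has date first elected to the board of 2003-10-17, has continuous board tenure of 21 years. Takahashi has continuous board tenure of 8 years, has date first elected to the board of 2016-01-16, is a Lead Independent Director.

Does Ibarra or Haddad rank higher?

Haddad

By board role: Takahashi (Lead Independent Director); then Kowalski (Executive Director); then Haddad, Nakamura and Ibarra (Non-Executive Director).
Among Haddad, Nakamura and Ibarra, by date first elected to the board (earlier first) (reversed rule for this group): Haddad and Nakamura (2000-09-03) before Ibarra (2003-10-17).
Among Haddad and Nakamura, by continuous board tenure (higher first): Haddad (14 years) before Nakamura (5 years).
So Haddad takes precedence.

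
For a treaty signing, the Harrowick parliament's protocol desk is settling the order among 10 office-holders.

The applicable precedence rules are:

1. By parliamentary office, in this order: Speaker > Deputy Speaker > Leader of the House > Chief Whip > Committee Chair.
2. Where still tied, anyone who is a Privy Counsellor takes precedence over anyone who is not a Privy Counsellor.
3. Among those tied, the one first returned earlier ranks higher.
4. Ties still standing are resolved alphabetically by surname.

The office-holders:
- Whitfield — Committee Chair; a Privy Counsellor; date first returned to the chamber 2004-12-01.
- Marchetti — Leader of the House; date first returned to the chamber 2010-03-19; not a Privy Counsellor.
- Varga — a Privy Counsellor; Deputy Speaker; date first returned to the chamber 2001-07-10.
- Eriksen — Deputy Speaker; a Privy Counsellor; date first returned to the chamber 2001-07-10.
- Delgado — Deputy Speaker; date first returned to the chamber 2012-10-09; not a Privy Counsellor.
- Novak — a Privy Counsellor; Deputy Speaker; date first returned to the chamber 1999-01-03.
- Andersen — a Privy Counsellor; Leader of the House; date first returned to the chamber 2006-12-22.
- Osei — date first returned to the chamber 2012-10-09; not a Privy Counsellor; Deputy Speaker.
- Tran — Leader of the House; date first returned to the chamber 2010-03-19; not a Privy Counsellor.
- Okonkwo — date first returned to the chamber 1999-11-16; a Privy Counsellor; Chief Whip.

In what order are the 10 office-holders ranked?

Novak, Eriksen, Varga, Delgado, Osei, Andersen, Marchetti, Tran, Okonkwo, Whitfield

By parliamentary office: Novak, Eriksen, Varga, Delgado and Osei (Deputy Speaker); then Andersen, Marchetti and Tran (Leader of the House); then Okonkwo (Chief Whip); then Whitfield (Committee Chair).
Among Novak, Eriksen, Varga, Delgado and Osei, a Privy Counsellor before not a Privy Counsellor: Novak, Eriksen and Varga (a Privy Counsellor) before Delgado and Osei (not a Privy Counsellor).
Among Novak, Eriksen and Varga, by date first returned to the chamber (earlier first): Novak (1999-01-03) before Eriksen and Varga (2001-07-10).
Among Eriksen and Varga, alphabetically by surname: Eriksen before Varga.
Delgado and Osei both have date first returned to the chamber 2012-10-09, so the next rule applies.
Among Delgado and Osei, alphabetically by surname: Delgado before Osei.
Among Andersen, Marchetti and Tran, a Privy Counsellor before not a Privy Counsellor: Andersen (a Privy Counsellor) before Marchetti and Tran (not a Privy Counsellor).
Marchetti and Tran both have date first returned to the chamber 2010-03-19, so the next rule applies.
Among Marchetti and Tran, alphabetically by surname: Marchetti before Tran.
Full order: Novak, Eriksen, Varga, Delgado, Osei, Andersen, Marchetti, Tran, Okonkwo, Whitfield.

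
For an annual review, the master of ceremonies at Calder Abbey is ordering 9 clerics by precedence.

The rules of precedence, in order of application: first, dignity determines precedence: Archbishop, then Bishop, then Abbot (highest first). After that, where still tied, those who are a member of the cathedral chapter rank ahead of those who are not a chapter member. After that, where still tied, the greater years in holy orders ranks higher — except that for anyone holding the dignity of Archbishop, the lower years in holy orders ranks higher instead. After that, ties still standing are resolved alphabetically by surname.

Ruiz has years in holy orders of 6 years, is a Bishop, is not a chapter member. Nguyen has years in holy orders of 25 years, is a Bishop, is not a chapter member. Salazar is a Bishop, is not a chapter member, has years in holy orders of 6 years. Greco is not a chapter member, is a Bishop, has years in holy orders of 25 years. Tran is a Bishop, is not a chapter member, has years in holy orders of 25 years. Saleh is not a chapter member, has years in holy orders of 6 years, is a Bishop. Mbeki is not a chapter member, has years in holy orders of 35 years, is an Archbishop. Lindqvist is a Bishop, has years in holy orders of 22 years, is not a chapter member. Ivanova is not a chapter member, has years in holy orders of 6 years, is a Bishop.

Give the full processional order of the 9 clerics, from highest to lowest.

By dignity: Mbeki (Archbishop); then Greco, Nguyen, Tran, Lindqvist, Ivanova, Ruiz, Salazar and Saleh (Bishop).
Greco, Nguyen, Tran, Lindqvist, Ivanova, Ruiz, Salazar and Saleh are each not a chapter member, so the next rule applies.
Among Greco, Nguyen, Tran, Lindqvist, Ivanova, Ruiz, Salazar and Saleh, by years in holy orders (higher first): Greco, Nguyen and Tran (25 years) before Lindqvist (22 years) before Ivanova, Ruiz, Salazar and Saleh (6 years).
Among Greco, Nguyen and Tran, alphabetically by surname: Greco before Nguyen before Tran.
Among Ivanova, Ruiz, Salazar and Saleh, alphabetically by surname: Ivanova before Ruiz before Salazar before Saleh.
Full order: Mbeki, Greco, Nguyen, Tran, Lindqvist, Ivanova, Ruiz, Salazar, Saleh.

Mbeki, Greco, Nguyen, Tran, Lindqvist, Ivanova, Ruiz, Salazar, Saleh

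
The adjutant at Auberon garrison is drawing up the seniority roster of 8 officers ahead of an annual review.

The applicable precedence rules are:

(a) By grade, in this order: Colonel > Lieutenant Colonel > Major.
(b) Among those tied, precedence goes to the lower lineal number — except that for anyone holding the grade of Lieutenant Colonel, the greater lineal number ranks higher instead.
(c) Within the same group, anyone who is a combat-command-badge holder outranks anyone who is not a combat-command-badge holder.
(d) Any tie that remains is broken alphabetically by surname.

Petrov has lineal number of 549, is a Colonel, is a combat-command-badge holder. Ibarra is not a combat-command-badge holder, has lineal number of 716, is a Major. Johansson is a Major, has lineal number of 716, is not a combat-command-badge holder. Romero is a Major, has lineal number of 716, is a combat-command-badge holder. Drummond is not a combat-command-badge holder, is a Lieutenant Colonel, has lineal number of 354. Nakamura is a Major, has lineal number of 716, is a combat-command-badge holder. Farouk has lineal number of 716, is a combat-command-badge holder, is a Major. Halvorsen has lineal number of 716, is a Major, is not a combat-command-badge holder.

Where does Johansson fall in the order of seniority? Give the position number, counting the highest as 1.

8

By grade: Petrov (Colonel); then Drummond (Lieutenant Colonel); then Farouk, Nakamura, Romero, Halvorsen, Ibarra and Johansson (Major).
Farouk, Nakamura, Romero, Halvorsen, Ibarra and Johansson all have lineal number 716, so the next rule applies.
Among Farouk, Nakamura, Romero, Halvorsen, Ibarra and Johansson, a combat-command-badge holder before not a combat-command-badge holder: Farouk, Nakamura and Romero (a combat-command-badge holder) before Halvorsen, Ibarra and Johansson (not a combat-command-badge holder).
Among Farouk, Nakamura and Romero, alphabetically by surname: Farouk before Nakamura before Romero.
Among Halvorsen, Ibarra and Johansson, alphabetically by surname: Halvorsen before Ibarra before Johansson.
Order: Petrov, Drummond, Farouk, Nakamura, Romero, Halvorsen, Ibarra, Johansson. So position 8.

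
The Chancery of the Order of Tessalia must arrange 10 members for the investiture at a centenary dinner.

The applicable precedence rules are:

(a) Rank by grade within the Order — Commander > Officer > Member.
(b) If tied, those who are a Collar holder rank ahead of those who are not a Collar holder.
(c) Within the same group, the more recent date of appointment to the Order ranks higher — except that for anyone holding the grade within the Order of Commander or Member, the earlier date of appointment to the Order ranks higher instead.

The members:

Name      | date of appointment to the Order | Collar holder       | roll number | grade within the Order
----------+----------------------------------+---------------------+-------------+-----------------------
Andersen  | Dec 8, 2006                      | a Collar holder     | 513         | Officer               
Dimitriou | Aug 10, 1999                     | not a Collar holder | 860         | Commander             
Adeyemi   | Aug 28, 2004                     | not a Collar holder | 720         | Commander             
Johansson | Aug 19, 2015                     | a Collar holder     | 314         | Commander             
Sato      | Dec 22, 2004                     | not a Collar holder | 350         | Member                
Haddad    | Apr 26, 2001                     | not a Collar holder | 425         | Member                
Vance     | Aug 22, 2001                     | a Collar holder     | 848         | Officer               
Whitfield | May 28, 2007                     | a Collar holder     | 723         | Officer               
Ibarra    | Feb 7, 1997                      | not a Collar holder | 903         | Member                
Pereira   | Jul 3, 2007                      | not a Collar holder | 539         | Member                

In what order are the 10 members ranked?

By grade within the Order: Johansson, Dimitriou and Adeyemi (Commander); then Whitfield, Andersen and Vance (Officer); then Ibarra, Haddad, Sato and Pereira (Member).
Among Johansson, Dimitriou and Adeyemi, a Collar holder before not a Collar holder: Johansson (a Collar holder) before Dimitriou and Adeyemi (not a Collar holder).
Among Dimitriou and Adeyemi, by date of appointment to the Order (earlier first) (reversed rule for this group): Dimitriou (Aug 10, 1999) before Adeyemi (Aug 28, 2004).
Whitfield, Andersen and Vance are each a Collar holder, so the next rule applies.
Among Whitfield, Andersen and Vance, by date of appointment to the Order (later first): Whitfield (May 28, 2007) before Andersen (Dec 8, 2006) before Vance (Aug 22, 2001).
Ibarra, Haddad, Sato and Pereira are each not a Collar holder, so the next rule applies.
Among Ibarra, Haddad, Sato and Pereira, by date of appointment to the Order (earlier first) (reversed rule for this group): Ibarra (Feb 7, 1997) before Haddad (Apr 26, 2001) before Sato (Dec 22, 2004) before Pereira (Jul 3, 2007).
Full order: Johansson, Dimitriou, Adeyemi, Whitfield, Andersen, Vance, Ibarra, Haddad, Sato, Pereira.

Johansson, Dimitriou, Adeyemi, Whitfield, Andersen, Vance, Ibarra, Haddad, Sato, Pereira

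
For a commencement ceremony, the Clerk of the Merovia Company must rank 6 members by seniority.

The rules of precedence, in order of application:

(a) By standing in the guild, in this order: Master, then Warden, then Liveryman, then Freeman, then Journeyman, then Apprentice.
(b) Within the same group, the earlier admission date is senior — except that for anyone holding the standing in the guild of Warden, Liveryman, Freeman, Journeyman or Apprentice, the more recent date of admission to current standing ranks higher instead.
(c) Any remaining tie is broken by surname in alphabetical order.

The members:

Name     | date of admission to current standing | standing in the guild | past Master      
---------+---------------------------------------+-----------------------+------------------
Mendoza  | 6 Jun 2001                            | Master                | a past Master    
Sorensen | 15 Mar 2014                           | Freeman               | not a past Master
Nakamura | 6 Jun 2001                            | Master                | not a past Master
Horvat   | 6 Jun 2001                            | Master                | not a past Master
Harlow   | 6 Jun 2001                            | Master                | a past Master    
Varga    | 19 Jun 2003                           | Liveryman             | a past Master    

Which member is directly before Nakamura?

By standing in the guild: Harlow, Horvat, Mendoza and Nakamura (Master); then Varga (Liveryman); then Sorensen (Freeman).
Harlow, Horvat, Mendoza and Nakamura all have date of admission to current standing 6 Jun 2001, so the next rule applies.
Among Harlow, Horvat, Mendoza and Nakamura, alphabetically by surname: Harlow before Horvat before Mendoza before Nakamura.
Order: Harlow, Horvat, Mendoza, Nakamura, Varga, Sorensen.

Mendoza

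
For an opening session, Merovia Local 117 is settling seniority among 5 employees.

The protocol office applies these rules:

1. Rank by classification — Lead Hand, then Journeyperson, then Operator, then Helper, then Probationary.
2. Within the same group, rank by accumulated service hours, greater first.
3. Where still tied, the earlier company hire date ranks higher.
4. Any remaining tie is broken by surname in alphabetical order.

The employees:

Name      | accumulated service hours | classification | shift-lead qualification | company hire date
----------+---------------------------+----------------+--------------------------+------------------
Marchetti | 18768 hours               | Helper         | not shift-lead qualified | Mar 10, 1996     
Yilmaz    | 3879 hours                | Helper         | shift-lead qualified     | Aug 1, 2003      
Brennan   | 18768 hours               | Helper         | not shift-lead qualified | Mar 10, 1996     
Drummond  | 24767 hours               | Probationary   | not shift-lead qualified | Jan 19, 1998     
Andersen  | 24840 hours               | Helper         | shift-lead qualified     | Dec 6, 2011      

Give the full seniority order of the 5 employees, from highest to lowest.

Andersen, Brennan, Marchetti, Yilmaz, Drummond

By classification: Andersen, Brennan, Marchetti and Yilmaz (Helper); then Drummond (Probationary).
Among Andersen, Brennan, Marchetti and Yilmaz, by accumulated service hours (higher first): Andersen (24840 hours) before Brennan and Marchetti (18768 hours) before Yilmaz (3879 hours).
Brennan and Marchetti both have company hire date Mar 10, 1996, so the next rule applies.
Among Brennan and Marchetti, alphabetically by surname: Brennan before Marchetti.
Full order: Andersen, Brennan, Marchetti, Yilmaz, Drummond.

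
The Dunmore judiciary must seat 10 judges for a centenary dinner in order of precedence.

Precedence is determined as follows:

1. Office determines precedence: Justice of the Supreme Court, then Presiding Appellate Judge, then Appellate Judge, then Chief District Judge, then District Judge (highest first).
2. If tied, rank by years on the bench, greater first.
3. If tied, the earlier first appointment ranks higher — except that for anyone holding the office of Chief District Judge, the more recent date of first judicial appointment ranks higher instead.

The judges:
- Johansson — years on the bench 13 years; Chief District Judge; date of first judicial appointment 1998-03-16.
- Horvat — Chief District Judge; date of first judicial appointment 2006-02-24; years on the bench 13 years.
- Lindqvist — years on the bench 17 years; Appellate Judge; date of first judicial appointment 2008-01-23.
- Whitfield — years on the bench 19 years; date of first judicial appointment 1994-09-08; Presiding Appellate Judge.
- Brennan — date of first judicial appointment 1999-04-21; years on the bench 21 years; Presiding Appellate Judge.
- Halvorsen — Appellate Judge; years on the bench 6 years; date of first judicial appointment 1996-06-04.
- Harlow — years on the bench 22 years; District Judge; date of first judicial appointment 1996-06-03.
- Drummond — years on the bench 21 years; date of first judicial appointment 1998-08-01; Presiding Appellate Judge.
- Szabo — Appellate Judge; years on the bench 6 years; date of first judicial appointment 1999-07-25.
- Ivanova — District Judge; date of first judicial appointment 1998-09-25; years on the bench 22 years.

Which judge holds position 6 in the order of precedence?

Szabo

By office: Drummond, Brennan and Whitfield (Presiding Appellate Judge); then Lindqvist, Halvorsen and Szabo (Appellate Judge); then Horvat and Johansson (Chief District Judge); then Harlow and Ivanova (District Judge).
Among Drummond, Brennan and Whitfield, by years on the bench (higher first): Drummond and Brennan (21 years) before Whitfield (19 years).
Among Drummond and Brennan, by date of first judicial appointment (earlier first): Drummond (1998-08-01) before Brennan (1999-04-21).
Among Lindqvist, Halvorsen and Szabo, by years on the bench (higher first): Lindqvist (17 years) before Halvorsen and Szabo (6 years).
Among Halvorsen and Szabo, by date of first judicial appointment (earlier first): Halvorsen (1996-06-04) before Szabo (1999-07-25).
Horvat and Johansson both have years on the bench 13 years, so the next rule applies.
Among Horvat and Johansson, by date of first judicial appointment (later first) (reversed rule for this group): Horvat (2006-02-24) before Johansson (1998-03-16).
Harlow and Ivanova both have years on the bench 22 years, so the next rule applies.
Among Harlow and Ivanova, by date of first judicial appointment (earlier first): Harlow (1996-06-03) before Ivanova (1998-09-25).
Order: Drummond, Brennan, Whitfield, Lindqvist, Halvorsen, Szabo, Horvat, Johansson, Harlow, Ivanova.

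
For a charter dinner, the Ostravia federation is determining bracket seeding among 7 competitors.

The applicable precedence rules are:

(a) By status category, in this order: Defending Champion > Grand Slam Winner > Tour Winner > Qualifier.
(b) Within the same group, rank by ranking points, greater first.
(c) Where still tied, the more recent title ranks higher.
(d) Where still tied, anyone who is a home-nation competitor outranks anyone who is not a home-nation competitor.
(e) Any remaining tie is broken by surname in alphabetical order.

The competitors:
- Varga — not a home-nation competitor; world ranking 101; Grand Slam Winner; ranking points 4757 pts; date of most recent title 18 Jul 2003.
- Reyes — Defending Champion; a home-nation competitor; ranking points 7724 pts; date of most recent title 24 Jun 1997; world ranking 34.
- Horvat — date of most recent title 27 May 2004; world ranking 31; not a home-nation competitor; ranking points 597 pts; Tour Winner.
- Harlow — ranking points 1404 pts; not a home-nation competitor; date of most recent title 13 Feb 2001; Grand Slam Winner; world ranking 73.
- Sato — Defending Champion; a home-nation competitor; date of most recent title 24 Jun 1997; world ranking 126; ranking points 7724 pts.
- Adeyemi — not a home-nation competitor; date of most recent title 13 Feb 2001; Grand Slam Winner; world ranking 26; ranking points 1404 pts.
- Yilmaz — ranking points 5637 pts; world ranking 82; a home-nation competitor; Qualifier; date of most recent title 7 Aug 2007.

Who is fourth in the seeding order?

By status category: Reyes and Sato (Defending Champion); then Varga, Adeyemi and Harlow (Grand Slam Winner); then Horvat (Tour Winner); then Yilmaz (Qualifier).
Reyes and Sato both have ranking points 7724 pts, so the next rule applies.
Reyes and Sato both have date of most recent title 24 Jun 1997, so the next rule applies.
Reyes and Sato are each a home-nation competitor, so the next rule applies.
Among Reyes and Sato, alphabetically by surname: Reyes before Sato.
Among Varga, Adeyemi and Harlow, by ranking points (higher first): Varga (4757 pts) before Adeyemi and Harlow (1404 pts).
Adeyemi and Harlow both have date of most recent title 13 Feb 2001, so the next rule applies.
Adeyemi and Harlow are each not a home-nation competitor, so the next rule applies.
Among Adeyemi and Harlow, alphabetically by surname: Adeyemi before Harlow.
Order: Reyes, Sato, Varga, Adeyemi, Harlow, Horvat, Yilmaz.

Adeyemi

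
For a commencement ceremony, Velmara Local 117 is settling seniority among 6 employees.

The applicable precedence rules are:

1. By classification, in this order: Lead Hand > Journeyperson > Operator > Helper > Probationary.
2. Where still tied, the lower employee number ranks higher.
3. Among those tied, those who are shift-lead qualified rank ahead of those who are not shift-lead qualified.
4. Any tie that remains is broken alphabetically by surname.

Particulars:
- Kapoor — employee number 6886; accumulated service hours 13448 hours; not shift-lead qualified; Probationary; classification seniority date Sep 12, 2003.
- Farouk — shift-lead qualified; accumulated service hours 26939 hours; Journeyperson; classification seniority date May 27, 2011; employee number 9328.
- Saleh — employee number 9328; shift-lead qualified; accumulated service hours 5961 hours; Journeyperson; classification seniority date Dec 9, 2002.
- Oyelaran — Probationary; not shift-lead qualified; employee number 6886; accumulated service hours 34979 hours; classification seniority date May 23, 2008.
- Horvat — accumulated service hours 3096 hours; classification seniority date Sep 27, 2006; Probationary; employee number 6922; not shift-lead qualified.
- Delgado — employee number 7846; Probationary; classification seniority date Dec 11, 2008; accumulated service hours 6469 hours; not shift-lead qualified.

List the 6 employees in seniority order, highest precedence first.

Farouk, Saleh, Kapoor, Oyelaran, Horvat, Delgado

By classification: Farouk and Saleh (Journeyperson); then Kapoor, Oyelaran, Horvat and Delgado (Probationary).
Farouk and Saleh both have employee number 9328, so the next rule applies.
Farouk and Saleh are each shift-lead qualified, so the next rule applies.
Among Farouk and Saleh, alphabetically by surname: Farouk before Saleh.
Among Kapoor, Oyelaran, Horvat and Delgado, by employee number (lower first): Kapoor and Oyelaran (6886) before Horvat (6922) before Delgado (7846).
Kapoor and Oyelaran are each not shift-lead qualified, so the next rule applies.
Among Kapoor and Oyelaran, alphabetically by surname: Kapoor before Oyelaran.
Full order: Farouk, Saleh, Kapoor, Oyelaran, Horvat, Delgado.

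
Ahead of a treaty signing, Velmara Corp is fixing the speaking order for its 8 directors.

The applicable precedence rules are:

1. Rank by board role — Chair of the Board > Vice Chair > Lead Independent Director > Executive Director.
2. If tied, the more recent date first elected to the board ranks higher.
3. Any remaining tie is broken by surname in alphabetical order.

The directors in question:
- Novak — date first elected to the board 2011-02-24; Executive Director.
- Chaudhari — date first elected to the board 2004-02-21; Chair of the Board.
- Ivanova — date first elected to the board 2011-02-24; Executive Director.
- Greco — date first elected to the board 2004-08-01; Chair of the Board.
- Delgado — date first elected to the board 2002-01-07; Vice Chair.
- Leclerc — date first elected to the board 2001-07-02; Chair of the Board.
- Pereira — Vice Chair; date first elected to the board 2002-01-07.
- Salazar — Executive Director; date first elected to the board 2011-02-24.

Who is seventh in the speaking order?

Novak

By board role: Greco, Chaudhari and Leclerc (Chair of the Board); then Delgado and Pereira (Vice Chair); then Ivanova, Novak and Salazar (Executive Director).
Among Greco, Chaudhari and Leclerc, by date first elected to the board (later first): Greco (2004-08-01) before Chaudhari (2004-02-21) before Leclerc (2001-07-02).
Delgado and Pereira both have date first elected to the board 2002-01-07, so the next rule applies.
Among Delgado and Pereira, alphabetically by surname: Delgado before Pereira.
Ivanova, Novak and Salazar all have date first elected to the board 2011-02-24, so the next rule applies.
Among Ivanova, Novak and Salazar, alphabetically by surname: Ivanova before Novak before Salazar.
Order: Greco, Chaudhari, Leclerc, Delgado, Pereira, Ivanova, Novak, Salazar.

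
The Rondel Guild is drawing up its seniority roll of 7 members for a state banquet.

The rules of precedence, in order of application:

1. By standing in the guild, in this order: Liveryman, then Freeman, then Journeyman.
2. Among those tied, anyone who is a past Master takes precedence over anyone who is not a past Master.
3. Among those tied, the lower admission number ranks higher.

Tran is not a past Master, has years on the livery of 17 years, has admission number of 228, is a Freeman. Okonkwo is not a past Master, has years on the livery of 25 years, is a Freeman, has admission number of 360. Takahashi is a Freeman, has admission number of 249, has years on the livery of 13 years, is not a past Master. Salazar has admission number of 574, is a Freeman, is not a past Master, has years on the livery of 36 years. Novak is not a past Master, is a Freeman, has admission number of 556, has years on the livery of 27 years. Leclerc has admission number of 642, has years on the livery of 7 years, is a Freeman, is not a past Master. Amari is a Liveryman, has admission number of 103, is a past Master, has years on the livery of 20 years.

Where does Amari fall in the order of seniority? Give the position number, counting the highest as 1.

By standing in the guild: Amari (Liveryman); then Tran, Takahashi, Okonkwo, Novak, Salazar and Leclerc (Freeman).
Tran, Takahashi, Okonkwo, Novak, Salazar and Leclerc are each not a past Master, so the next rule applies.
Among Tran, Takahashi, Okonkwo, Novak, Salazar and Leclerc, by admission number (lower first): Tran (228) before Takahashi (249) before Okonkwo (360) before Novak (556) before Salazar (574) before Leclerc (642).
Order: Amari, Tran, Takahashi, Okonkwo, Novak, Salazar, Leclerc. So position 1.

1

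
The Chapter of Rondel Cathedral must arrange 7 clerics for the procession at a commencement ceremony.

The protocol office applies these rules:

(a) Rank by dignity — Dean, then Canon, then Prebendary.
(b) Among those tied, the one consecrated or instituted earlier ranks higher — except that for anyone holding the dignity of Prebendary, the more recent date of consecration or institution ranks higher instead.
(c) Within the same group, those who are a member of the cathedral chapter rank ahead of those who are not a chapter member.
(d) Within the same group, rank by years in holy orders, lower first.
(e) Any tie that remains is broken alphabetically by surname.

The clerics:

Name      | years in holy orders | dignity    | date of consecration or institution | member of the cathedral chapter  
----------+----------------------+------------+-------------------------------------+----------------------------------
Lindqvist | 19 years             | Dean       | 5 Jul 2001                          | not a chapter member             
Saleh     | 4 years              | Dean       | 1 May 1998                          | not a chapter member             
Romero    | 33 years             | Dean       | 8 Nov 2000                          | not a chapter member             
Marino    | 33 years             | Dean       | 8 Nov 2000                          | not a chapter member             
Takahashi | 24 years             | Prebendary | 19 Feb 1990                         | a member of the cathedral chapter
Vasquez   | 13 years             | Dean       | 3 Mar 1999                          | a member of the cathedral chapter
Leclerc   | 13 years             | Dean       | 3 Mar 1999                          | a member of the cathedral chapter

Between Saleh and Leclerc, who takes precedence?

Saleh

By dignity: Saleh, Leclerc, Vasquez, Marino, Romero and Lindqvist (Dean); then Takahashi (Prebendary).
Among Saleh, Leclerc, Vasquez, Marino, Romero and Lindqvist, by date of consecration or institution (earlier first): Saleh (1 May 1998) before Leclerc and Vasquez (3 Mar 1999) before Marino and Romero (8 Nov 2000) before Lindqvist (5 Jul 2001).
Leclerc and Vasquez are each a member of the cathedral chapter, so the next rule applies.
Leclerc and Vasquez both have years in holy orders 13 years, so the next rule applies.
Among Leclerc and Vasquez, alphabetically by surname: Leclerc before Vasquez.
Marino and Romero are each not a chapter member, so the next rule applies.
Marino and Romero both have years in holy orders 33 years, so the next rule applies.
Among Marino and Romero, alphabetically by surname: Marino before Romero.
So Saleh takes precedence.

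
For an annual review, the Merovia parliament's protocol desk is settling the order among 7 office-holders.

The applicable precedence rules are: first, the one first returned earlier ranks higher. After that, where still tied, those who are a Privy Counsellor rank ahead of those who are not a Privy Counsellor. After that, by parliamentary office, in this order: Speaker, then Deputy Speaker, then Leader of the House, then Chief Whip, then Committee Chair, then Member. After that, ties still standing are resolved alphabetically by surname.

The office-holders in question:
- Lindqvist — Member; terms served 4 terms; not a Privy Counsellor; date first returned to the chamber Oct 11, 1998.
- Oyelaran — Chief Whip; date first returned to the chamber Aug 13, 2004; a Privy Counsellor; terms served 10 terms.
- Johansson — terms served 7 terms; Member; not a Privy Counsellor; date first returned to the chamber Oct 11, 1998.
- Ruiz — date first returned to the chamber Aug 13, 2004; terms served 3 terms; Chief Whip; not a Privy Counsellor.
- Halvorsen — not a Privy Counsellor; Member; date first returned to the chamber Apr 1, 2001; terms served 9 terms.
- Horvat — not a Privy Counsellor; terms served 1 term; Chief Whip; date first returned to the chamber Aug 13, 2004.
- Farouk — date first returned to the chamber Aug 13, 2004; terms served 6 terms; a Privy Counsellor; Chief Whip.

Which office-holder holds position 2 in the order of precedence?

By date first returned to the chamber (earlier first): Johansson and Lindqvist (both Oct 11, 1998); then Halvorsen (Apr 1, 2001); then Farouk, Oyelaran, Horvat and Ruiz (each Aug 13, 2004).
Johansson and Lindqvist are each not a Privy Counsellor, so the next rule applies.
Johansson and Lindqvist are each Member, so the next rule applies.
Among Johansson and Lindqvist, alphabetically by surname: Johansson before Lindqvist.
Among Farouk, Oyelaran, Horvat and Ruiz, a Privy Counsellor before not a Privy Counsellor: Farouk and Oyelaran (a Privy Counsellor) before Horvat and Ruiz (not a Privy Counsellor).
Farouk and Oyelaran are each Chief Whip, so the next rule applies.
Among Farouk and Oyelaran, alphabetically by surname: Farouk before Oyelaran.
Horvat and Ruiz are each Chief Whip, so the next rule applies.
Among Horvat and Ruiz, alphabetically by surname: Horvat before Ruiz.
Order: Johansson, Lindqvist, Halvorsen, Farouk, Oyelaran, Horvat, Ruiz.

Lindqvist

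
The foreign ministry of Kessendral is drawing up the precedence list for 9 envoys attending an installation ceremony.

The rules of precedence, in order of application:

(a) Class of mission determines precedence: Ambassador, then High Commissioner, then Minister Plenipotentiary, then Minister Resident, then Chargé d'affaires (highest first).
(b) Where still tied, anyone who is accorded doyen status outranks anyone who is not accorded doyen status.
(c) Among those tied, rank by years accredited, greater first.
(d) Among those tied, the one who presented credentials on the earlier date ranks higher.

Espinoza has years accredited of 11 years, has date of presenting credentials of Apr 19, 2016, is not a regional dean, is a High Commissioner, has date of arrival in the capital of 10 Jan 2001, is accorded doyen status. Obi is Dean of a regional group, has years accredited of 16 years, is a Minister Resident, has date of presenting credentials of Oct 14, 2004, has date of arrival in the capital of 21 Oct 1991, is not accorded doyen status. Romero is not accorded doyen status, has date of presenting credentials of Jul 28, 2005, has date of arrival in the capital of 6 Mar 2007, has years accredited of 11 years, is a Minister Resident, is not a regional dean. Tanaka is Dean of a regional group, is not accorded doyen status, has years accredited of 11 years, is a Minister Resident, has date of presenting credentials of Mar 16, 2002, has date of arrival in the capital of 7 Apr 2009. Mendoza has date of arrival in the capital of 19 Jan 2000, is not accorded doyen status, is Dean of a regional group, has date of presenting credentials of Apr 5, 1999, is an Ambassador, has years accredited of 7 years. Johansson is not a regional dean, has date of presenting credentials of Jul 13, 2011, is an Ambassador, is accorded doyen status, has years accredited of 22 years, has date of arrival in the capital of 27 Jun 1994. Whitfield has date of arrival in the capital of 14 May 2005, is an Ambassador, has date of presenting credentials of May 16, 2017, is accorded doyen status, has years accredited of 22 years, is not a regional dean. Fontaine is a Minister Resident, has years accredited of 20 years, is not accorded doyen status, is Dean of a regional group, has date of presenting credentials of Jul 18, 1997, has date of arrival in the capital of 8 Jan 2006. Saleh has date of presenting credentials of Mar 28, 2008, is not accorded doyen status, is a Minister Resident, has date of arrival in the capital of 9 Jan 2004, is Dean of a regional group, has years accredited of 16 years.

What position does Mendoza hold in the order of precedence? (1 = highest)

3

By class of mission: Johansson, Whitfield and Mendoza (Ambassador); then Espinoza (High Commissioner); then Fontaine, Obi, Saleh, Tanaka and Romero (Minister Resident).
Among Johansson, Whitfield and Mendoza, accorded doyen status before not accorded doyen status: Johansson and Whitfield (accorded doyen status) before Mendoza (not accorded doyen status).
Johansson and Whitfield both have years accredited 22 years, so the next rule applies.
Among Johansson and Whitfield, by date of presenting credentials (earlier first): Johansson (Jul 13, 2011) before Whitfield (May 16, 2017).
Fontaine, Obi, Saleh, Tanaka and Romero are each not accorded doyen status, so the next rule applies.
Among Fontaine, Obi, Saleh, Tanaka and Romero, by years accredited (higher first): Fontaine (20 years) before Obi and Saleh (16 years) before Tanaka and Romero (11 years).
Among Obi and Saleh, by date of presenting credentials (earlier first): Obi (Oct 14, 2004) before Saleh (Mar 28, 2008).
Among Tanaka and Romero, by date of presenting credentials (earlier first): Tanaka (Mar 16, 2002) before Romero (Jul 28, 2005).
Order: Johansson, Whitfield, Mendoza, Espinoza, Fontaine, Obi, Saleh, Tanaka, Romero. So position 3.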